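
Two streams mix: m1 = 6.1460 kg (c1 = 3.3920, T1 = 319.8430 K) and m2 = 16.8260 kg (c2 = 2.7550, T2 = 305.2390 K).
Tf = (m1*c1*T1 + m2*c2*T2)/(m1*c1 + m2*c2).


num = 20817.3874
den = 67.2029
Tf = 309.7694 K

309.7694 K


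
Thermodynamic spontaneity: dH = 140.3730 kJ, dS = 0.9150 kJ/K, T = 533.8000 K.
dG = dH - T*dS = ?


T*dS = 533.8000 * 0.9150 = 488.4270 kJ
dG = 140.3730 - 488.4270 = -348.0540 kJ (spontaneous)

dG = -348.0540 kJ, spontaneous


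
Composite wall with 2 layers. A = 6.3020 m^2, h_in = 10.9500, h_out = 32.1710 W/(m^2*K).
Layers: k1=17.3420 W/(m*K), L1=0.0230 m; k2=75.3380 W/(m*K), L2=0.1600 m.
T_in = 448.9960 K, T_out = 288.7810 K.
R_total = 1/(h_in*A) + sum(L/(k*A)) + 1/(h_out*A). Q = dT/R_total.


R_conv_in = 1/(10.9500*6.3020) = 0.0145
R_1 = 0.0230/(17.3420*6.3020) = 0.0002
R_2 = 0.1600/(75.3380*6.3020) = 0.0003
R_conv_out = 1/(32.1710*6.3020) = 0.0049
R_total = 0.0200 K/W
Q = 160.2150 / 0.0200 = 8022.3266 W

R_total = 0.0200 K/W, Q = 8022.3266 W


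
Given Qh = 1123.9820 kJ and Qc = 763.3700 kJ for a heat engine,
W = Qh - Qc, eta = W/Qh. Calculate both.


W = 1123.9820 - 763.3700 = 360.6120 kJ
eta = 360.6120 / 1123.9820 = 0.3208 = 32.0834%

W = 360.6120 kJ, eta = 32.0834%


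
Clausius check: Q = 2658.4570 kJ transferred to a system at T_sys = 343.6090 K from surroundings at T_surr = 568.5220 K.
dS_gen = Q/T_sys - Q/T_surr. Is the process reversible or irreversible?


dS_sys = 2658.4570/343.6090 = 7.7369 kJ/K
dS_surr = -2658.4570/568.5220 = -4.6761 kJ/K
dS_gen = 7.7369 - 4.6761 = 3.0608 kJ/K (irreversible)

dS_gen = 3.0608 kJ/K, irreversible


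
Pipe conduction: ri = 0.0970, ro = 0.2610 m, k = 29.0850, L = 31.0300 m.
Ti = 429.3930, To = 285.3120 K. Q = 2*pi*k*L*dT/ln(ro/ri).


dT = 144.0810 K
ln(ro/ri) = 0.9898
Q = 2*pi*29.0850*31.0300*144.0810 / 0.9898 = 825440.6254 W

825440.6254 W


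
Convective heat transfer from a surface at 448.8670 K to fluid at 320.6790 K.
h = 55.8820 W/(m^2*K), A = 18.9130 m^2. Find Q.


dT = 128.1880 K
Q = 55.8820 * 18.9130 * 128.1880 = 135481.4185 W

135481.4185 W


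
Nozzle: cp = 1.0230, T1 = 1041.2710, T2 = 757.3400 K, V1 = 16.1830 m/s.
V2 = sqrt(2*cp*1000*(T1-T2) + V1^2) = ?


dT = 283.9310 K
2*cp*1000*dT = 580922.8260
V1^2 = 261.8895
V2 = sqrt(581184.7155) = 762.3547 m/s

762.3547 m/s


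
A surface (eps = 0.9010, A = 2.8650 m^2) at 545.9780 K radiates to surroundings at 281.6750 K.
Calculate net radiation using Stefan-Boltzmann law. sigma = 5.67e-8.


T^4 = 8.8859e+10
Tsurr^4 = 6.2950e+09
Q = 0.9010 * 5.67e-8 * 2.8650 * 8.2564e+10 = 12084.3273 W

12084.3273 W


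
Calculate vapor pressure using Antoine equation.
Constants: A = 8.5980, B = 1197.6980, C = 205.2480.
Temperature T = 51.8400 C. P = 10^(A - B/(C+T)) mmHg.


C+T = 257.0880
B/(C+T) = 4.6587
log10(P) = 8.5980 - 4.6587 = 3.9393
P = 10^3.9393 = 8695.4427 mmHg

8695.4427 mmHg


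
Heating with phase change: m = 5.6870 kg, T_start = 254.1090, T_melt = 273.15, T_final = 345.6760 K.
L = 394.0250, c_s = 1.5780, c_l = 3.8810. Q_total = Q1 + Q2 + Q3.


Q1 (sensible, solid) = 5.6870 * 1.5780 * 19.0410 = 170.8756 kJ
Q2 (latent) = 5.6870 * 394.0250 = 2240.8202 kJ
Q3 (sensible, liquid) = 5.6870 * 3.8810 * 72.5260 = 1600.7393 kJ
Q_total = 4012.4350 kJ

4012.4350 kJ


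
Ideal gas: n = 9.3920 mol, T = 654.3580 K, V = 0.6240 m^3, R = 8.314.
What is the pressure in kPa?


P = nRT/V = 9.3920 * 8.314 * 654.3580 / 0.6240
= 51095.6020 / 0.6240 = 81883.9776 Pa = 81.8840 kPa

81.8840 kPa


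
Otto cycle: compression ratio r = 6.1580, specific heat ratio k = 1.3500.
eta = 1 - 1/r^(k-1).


r^(k-1) = 1.8893
eta = 1 - 1/1.8893 = 0.4707 = 47.0707%

47.0707%


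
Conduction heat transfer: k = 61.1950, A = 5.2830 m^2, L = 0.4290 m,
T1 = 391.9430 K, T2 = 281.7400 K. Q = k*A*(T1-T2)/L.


dT = 110.2030 K
Q = 61.1950 * 5.2830 * 110.2030 / 0.4290 = 83048.6687 W

83048.6687 W


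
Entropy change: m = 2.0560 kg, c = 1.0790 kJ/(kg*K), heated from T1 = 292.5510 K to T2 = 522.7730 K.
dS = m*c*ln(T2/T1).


T2/T1 = 1.7869
ln(T2/T1) = 0.5805
dS = 2.0560 * 1.0790 * 0.5805 = 1.2878 kJ/K

1.2878 kJ/K


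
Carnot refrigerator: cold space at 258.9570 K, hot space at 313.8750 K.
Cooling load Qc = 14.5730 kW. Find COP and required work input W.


COP = 258.9570 / 54.9180 = 4.7153
W = 14.5730 / 4.7153 = 3.0906 kW

COP = 4.7153, W = 3.0906 kW


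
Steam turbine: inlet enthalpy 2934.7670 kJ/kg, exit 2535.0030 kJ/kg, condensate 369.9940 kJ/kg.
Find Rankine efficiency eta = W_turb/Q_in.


W = 399.7640 kJ/kg
Q_in = 2564.7730 kJ/kg
eta = 0.1559 = 15.5867%

eta = 15.5867%


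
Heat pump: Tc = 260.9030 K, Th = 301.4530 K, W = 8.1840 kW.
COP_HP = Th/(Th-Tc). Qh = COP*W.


COP = 301.4530 / 40.5500 = 7.4341
Qh = 7.4341 * 8.1840 = 60.8407 kW

COP = 7.4341, Qh = 60.8407 kW


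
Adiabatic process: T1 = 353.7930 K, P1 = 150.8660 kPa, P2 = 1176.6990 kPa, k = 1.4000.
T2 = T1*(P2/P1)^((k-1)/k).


(k-1)/k = 0.2857
(P2/P1)^exp = 1.7984
T2 = 353.7930 * 1.7984 = 636.2496 K

636.2496 K


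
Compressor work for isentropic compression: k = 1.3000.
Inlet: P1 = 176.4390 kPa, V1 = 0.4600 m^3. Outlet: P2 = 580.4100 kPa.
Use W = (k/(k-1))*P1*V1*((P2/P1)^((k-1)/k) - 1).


(k-1)/k = 0.2308
(P2/P1)^exp = 1.3163
W = 4.3333 * 176.4390 * 0.4600 * (1.3163 - 1) = 111.2275 kJ

111.2275 kJ


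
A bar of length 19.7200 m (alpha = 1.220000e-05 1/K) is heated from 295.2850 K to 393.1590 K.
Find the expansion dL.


dT = 97.8740 K
dL = 1.220000e-05 * 19.7200 * 97.8740 = 0.023547 m
L_final = 19.743547 m

dL = 0.023547 m


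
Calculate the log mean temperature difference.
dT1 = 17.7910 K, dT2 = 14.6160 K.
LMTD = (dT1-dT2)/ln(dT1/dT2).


dT1/dT2 = 1.2172
ln(dT1/dT2) = 0.1966
LMTD = 3.1750 / 0.1966 = 16.1515 K

16.1515 K


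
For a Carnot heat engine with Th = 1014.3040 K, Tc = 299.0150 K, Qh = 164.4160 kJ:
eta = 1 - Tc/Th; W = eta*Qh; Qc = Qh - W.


eta = 1 - 299.0150/1014.3040 = 0.7052
W = 0.7052 * 164.4160 = 115.9465 kJ
Qc = 164.4160 - 115.9465 = 48.4695 kJ

eta = 70.5202%, W = 115.9465 kJ, Qc = 48.4695 kJ


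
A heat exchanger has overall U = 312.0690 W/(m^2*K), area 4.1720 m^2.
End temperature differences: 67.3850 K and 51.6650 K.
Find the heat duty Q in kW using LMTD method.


LMTD = 59.1774 K
Q = 312.0690 * 4.1720 * 59.1774 = 77046.1496 W = 77.0461 kW

77.0461 kW


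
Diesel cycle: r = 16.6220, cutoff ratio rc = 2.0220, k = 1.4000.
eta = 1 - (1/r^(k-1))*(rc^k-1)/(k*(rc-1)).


r^(k-1) = 3.0780
rc^k = 2.6797
eta = 0.6186 = 61.8591%

61.8591%


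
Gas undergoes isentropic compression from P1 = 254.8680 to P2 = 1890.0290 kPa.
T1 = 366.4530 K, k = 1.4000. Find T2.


(k-1)/k = 0.2857
(P2/P1)^exp = 1.7726
T2 = 366.4530 * 1.7726 = 649.5812 K

649.5812 K


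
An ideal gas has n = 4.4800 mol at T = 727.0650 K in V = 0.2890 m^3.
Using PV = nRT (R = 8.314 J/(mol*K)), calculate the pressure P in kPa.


P = nRT/V = 4.4800 * 8.314 * 727.0650 / 0.2890
= 27080.7865 / 0.2890 = 93705.1435 Pa = 93.7051 kPa

93.7051 kPa


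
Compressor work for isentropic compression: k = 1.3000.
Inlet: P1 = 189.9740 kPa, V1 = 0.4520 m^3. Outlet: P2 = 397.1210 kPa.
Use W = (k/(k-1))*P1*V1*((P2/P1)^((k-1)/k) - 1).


(k-1)/k = 0.2308
(P2/P1)^exp = 1.1855
W = 4.3333 * 189.9740 * 0.4520 * (1.1855 - 1) = 69.0211 kJ

69.0211 kJ


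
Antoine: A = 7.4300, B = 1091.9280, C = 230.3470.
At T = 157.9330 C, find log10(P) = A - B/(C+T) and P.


C+T = 388.2800
B/(C+T) = 2.8122
log10(P) = 7.4300 - 2.8122 = 4.6178
P = 10^4.6178 = 41474.5815 mmHg

41474.5815 mmHg


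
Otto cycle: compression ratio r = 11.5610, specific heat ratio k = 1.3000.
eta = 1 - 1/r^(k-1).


r^(k-1) = 2.0840
eta = 1 - 1/2.0840 = 0.5202 = 52.0155%

52.0155%


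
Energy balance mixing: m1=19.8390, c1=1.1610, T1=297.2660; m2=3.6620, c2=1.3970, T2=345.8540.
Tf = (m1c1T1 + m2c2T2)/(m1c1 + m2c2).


num = 8616.2760
den = 28.1489
Tf = 306.0964 K

306.0964 K


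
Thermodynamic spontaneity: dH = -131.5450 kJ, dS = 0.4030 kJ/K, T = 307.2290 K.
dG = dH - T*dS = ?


T*dS = 307.2290 * 0.4030 = 123.8133 kJ
dG = -131.5450 - 123.8133 = -255.3583 kJ (spontaneous)

dG = -255.3583 kJ, spontaneous


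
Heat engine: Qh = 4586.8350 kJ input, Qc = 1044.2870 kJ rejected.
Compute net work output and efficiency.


W = 4586.8350 - 1044.2870 = 3542.5480 kJ
eta = 3542.5480 / 4586.8350 = 0.7723 = 77.2330%

W = 3542.5480 kJ, eta = 77.2330%


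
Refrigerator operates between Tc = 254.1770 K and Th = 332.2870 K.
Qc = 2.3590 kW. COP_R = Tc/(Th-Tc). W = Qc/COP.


COP = 254.1770 / 78.1100 = 3.2541
W = 2.3590 / 3.2541 = 0.7249 kW

COP = 3.2541, W = 0.7249 kW


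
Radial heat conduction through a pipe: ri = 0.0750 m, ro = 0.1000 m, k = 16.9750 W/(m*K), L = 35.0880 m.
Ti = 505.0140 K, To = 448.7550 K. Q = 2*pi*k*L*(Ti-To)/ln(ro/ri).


dT = 56.2590 K
ln(ro/ri) = 0.2877
Q = 2*pi*16.9750*35.0880*56.2590 / 0.2877 = 731859.0967 W

731859.0967 W


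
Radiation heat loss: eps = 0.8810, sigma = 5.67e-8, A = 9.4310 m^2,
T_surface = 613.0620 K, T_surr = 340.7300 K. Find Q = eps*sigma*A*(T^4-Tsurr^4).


T^4 = 1.4126e+11
Tsurr^4 = 1.3478e+10
Q = 0.8810 * 5.67e-8 * 9.4310 * 1.2778e+11 = 60198.1189 W

60198.1189 W


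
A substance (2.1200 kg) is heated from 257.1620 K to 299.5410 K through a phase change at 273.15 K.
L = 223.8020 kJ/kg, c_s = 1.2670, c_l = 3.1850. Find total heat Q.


Q1 (sensible, solid) = 2.1200 * 1.2670 * 15.9880 = 42.9444 kJ
Q2 (latent) = 2.1200 * 223.8020 = 474.4602 kJ
Q3 (sensible, liquid) = 2.1200 * 3.1850 * 26.3910 = 178.1973 kJ
Q_total = 695.6020 kJ

695.6020 kJ


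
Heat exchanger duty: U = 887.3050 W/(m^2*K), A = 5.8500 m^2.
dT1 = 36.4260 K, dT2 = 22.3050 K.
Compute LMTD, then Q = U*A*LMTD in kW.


LMTD = 28.7906 K
Q = 887.3050 * 5.8500 * 28.7906 = 149444.5509 W = 149.4446 kW

149.4446 kW


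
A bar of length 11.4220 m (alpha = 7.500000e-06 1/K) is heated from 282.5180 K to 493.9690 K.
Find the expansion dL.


dT = 211.4510 K
dL = 7.500000e-06 * 11.4220 * 211.4510 = 0.018114 m
L_final = 11.440114 m

dL = 0.018114 m


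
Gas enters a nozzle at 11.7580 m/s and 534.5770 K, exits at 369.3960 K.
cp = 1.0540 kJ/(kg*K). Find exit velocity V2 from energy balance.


dT = 165.1810 K
2*cp*1000*dT = 348201.5480
V1^2 = 138.2506
V2 = sqrt(348339.7986) = 590.2032 m/s

590.2032 m/s


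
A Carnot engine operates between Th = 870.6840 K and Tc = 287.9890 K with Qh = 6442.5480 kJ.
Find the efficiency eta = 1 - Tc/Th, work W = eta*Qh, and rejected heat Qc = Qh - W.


eta = 1 - 287.9890/870.6840 = 0.6692
W = 0.6692 * 6442.5480 = 4311.5993 kJ
Qc = 6442.5480 - 4311.5993 = 2130.9487 kJ

eta = 66.9238%, W = 4311.5993 kJ, Qc = 2130.9487 kJ


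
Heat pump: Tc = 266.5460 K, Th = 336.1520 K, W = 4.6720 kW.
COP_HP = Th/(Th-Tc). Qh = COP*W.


COP = 336.1520 / 69.6060 = 4.8294
Qh = 4.8294 * 4.6720 = 22.5627 kW

COP = 4.8294, Qh = 22.5627 kW


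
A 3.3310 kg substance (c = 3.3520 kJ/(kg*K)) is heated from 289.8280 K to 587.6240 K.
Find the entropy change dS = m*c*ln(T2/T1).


T2/T1 = 2.0275
ln(T2/T1) = 0.7068
dS = 3.3310 * 3.3520 * 0.7068 = 7.8918 kJ/K

7.8918 kJ/K


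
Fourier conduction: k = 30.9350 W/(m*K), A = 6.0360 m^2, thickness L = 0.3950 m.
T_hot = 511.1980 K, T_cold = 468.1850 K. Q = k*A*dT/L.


dT = 43.0130 K
Q = 30.9350 * 6.0360 * 43.0130 / 0.3950 = 20333.0248 W

20333.0248 W


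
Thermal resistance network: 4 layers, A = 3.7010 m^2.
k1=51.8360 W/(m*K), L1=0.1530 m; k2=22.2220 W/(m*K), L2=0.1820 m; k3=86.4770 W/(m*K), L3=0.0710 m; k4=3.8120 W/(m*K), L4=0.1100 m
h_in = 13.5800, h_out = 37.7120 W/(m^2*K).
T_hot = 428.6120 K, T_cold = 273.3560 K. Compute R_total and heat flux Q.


R_conv_in = 1/(13.5800*3.7010) = 0.0199
R_1 = 0.1530/(51.8360*3.7010) = 0.0008
R_2 = 0.1820/(22.2220*3.7010) = 0.0022
R_3 = 0.0710/(86.4770*3.7010) = 0.0002
R_4 = 0.1100/(3.8120*3.7010) = 0.0078
R_conv_out = 1/(37.7120*3.7010) = 0.0072
R_total = 0.0381 K/W
Q = 155.2560 / 0.0381 = 4075.9628 W

R_total = 0.0381 K/W, Q = 4075.9628 W


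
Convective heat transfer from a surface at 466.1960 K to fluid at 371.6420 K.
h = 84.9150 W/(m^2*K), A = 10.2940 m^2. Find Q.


dT = 94.5540 K
Q = 84.9150 * 10.2940 * 94.5540 = 82651.0707 W

82651.0707 W


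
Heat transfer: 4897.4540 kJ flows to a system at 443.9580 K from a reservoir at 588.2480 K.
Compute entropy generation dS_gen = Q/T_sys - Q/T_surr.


dS_sys = 4897.4540/443.9580 = 11.0313 kJ/K
dS_surr = -4897.4540/588.2480 = -8.3255 kJ/K
dS_gen = 11.0313 - 8.3255 = 2.7059 kJ/K (irreversible)

dS_gen = 2.7059 kJ/K, irreversible


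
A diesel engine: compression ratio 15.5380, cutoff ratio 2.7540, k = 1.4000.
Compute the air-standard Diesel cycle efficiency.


r^(k-1) = 2.9961
rc^k = 4.1300
eta = 0.5746 = 57.4570%

57.4570%


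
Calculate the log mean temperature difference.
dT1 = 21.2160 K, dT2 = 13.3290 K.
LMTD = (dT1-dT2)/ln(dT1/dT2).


dT1/dT2 = 1.5917
ln(dT1/dT2) = 0.4648
LMTD = 7.8870 / 0.4648 = 16.9681 K

16.9681 K


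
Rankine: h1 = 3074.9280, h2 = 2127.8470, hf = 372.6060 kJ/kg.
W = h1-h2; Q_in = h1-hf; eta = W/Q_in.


W = 947.0810 kJ/kg
Q_in = 2702.3220 kJ/kg
eta = 0.3505 = 35.0469%

eta = 35.0469%


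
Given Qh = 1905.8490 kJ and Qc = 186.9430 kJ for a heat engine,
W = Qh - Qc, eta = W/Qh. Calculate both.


W = 1905.8490 - 186.9430 = 1718.9060 kJ
eta = 1718.9060 / 1905.8490 = 0.9019 = 90.1911%

W = 1718.9060 kJ, eta = 90.1911%


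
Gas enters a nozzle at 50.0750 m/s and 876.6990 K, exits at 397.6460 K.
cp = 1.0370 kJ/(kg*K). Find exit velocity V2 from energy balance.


dT = 479.0530 K
2*cp*1000*dT = 993555.9220
V1^2 = 2507.5056
V2 = sqrt(996063.4276) = 998.0298 m/s

998.0298 m/s


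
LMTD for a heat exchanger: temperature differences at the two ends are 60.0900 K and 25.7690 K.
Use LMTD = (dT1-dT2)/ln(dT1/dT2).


dT1/dT2 = 2.3319
ln(dT1/dT2) = 0.8467
LMTD = 34.3210 / 0.8467 = 40.5364 K

40.5364 K


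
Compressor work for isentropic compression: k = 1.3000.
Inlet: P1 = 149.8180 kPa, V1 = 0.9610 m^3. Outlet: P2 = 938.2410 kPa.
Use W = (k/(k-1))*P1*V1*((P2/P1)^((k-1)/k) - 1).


(k-1)/k = 0.2308
(P2/P1)^exp = 1.5271
W = 4.3333 * 149.8180 * 0.9610 * (1.5271 - 1) = 328.8491 kJ

328.8491 kJ


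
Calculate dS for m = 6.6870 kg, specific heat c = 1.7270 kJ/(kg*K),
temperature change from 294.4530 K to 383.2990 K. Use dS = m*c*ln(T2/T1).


T2/T1 = 1.3017
ln(T2/T1) = 0.2637
dS = 6.6870 * 1.7270 * 0.2637 = 3.0453 kJ/K

3.0453 kJ/K


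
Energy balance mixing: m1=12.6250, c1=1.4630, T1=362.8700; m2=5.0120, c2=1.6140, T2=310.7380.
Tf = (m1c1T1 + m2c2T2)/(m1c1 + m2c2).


num = 9216.0190
den = 26.5597
Tf = 346.9920 K

346.9920 K


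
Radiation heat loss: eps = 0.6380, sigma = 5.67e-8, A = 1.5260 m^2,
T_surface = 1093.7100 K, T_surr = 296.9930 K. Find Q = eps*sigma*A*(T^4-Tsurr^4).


T^4 = 1.4309e+12
Tsurr^4 = 7.7801e+09
Q = 0.6380 * 5.67e-8 * 1.5260 * 1.4231e+12 = 78559.5903 W

78559.5903 W


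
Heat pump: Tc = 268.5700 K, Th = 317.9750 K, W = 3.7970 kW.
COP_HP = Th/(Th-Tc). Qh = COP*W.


COP = 317.9750 / 49.4050 = 6.4361
Qh = 6.4361 * 3.7970 = 24.4378 kW

COP = 6.4361, Qh = 24.4378 kW


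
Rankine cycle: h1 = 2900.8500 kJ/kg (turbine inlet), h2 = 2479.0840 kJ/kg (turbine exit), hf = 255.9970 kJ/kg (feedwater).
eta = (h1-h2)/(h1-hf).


W = 421.7660 kJ/kg
Q_in = 2644.8530 kJ/kg
eta = 0.1595 = 15.9467%

eta = 15.9467%


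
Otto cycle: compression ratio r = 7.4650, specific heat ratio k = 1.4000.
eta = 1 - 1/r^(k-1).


r^(k-1) = 2.2347
eta = 1 - 1/2.2347 = 0.5525 = 55.2505%

55.2505%


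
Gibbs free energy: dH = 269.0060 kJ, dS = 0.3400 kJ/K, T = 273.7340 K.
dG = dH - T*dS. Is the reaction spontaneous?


T*dS = 273.7340 * 0.3400 = 93.0696 kJ
dG = 269.0060 - 93.0696 = 175.9364 kJ (non-spontaneous)

dG = 175.9364 kJ, non-spontaneous


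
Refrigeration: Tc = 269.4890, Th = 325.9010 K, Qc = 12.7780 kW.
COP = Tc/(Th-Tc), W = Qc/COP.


COP = 269.4890 / 56.4120 = 4.7772
W = 12.7780 / 4.7772 = 2.6748 kW

COP = 4.7772, W = 2.6748 kW


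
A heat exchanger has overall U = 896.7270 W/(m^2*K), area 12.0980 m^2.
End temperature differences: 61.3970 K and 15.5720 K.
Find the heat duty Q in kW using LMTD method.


LMTD = 33.4029 K
Q = 896.7270 * 12.0980 * 33.4029 = 362374.8960 W = 362.3749 kW

362.3749 kW


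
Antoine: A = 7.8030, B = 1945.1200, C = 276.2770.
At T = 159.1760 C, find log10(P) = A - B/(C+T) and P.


C+T = 435.4530
B/(C+T) = 4.4669
log10(P) = 7.8030 - 4.4669 = 3.3361
P = 10^3.3361 = 2168.2607 mmHg

2168.2607 mmHg


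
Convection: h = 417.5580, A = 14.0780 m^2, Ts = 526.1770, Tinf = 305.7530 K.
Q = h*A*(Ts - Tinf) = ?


dT = 220.4240 K
Q = 417.5580 * 14.0780 * 220.4240 = 1295736.3690 W

1295736.3690 W


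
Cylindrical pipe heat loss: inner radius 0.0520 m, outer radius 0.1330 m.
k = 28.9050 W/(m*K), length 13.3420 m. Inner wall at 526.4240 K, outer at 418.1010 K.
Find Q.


dT = 108.3230 K
ln(ro/ri) = 0.9391
Q = 2*pi*28.9050*13.3420*108.3230 / 0.9391 = 279498.9080 W

279498.9080 W


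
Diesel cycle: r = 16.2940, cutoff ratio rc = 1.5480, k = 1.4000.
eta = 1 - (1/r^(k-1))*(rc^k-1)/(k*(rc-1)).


r^(k-1) = 3.0536
rc^k = 1.8437
eta = 0.6399 = 63.9882%

63.9882%


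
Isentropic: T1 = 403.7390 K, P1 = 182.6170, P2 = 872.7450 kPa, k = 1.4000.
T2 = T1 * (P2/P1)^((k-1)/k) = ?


(k-1)/k = 0.2857
(P2/P1)^exp = 1.5635
T2 = 403.7390 * 1.5635 = 631.2474 K

631.2474 K


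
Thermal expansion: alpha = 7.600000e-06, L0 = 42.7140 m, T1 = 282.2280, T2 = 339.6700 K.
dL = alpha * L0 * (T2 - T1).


dT = 57.4420 K
dL = 7.600000e-06 * 42.7140 * 57.4420 = 0.018647 m
L_final = 42.732647 m

dL = 0.018647 m


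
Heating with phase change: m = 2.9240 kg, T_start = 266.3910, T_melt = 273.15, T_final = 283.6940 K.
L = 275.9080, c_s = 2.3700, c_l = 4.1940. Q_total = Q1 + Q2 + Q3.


Q1 (sensible, solid) = 2.9240 * 2.3700 * 6.7590 = 46.8391 kJ
Q2 (latent) = 2.9240 * 275.9080 = 806.7550 kJ
Q3 (sensible, liquid) = 2.9240 * 4.1940 * 10.5440 = 129.3038 kJ
Q_total = 982.8978 kJ

982.8978 kJ


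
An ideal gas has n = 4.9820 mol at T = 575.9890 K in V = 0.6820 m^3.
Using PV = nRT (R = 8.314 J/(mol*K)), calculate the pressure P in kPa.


P = nRT/V = 4.9820 * 8.314 * 575.9890 / 0.6820
= 23857.6648 / 0.6820 = 34981.9132 Pa = 34.9819 kPa

34.9819 kPa


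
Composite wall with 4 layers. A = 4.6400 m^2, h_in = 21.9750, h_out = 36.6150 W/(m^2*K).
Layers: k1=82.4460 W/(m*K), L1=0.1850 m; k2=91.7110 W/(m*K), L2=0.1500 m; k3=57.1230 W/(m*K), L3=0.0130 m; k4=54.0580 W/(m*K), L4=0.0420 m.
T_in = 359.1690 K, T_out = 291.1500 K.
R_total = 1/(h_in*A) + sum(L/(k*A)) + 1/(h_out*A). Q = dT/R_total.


R_conv_in = 1/(21.9750*4.6400) = 0.0098
R_1 = 0.1850/(82.4460*4.6400) = 0.0005
R_2 = 0.1500/(91.7110*4.6400) = 0.0004
R_3 = 0.0130/(57.1230*4.6400) = 4.9047e-05
R_4 = 0.0420/(54.0580*4.6400) = 0.0002
R_conv_out = 1/(36.6150*4.6400) = 0.0059
R_total = 0.0167 K/W
Q = 68.0190 / 0.0167 = 4061.8050 W

R_total = 0.0167 K/W, Q = 4061.8050 W


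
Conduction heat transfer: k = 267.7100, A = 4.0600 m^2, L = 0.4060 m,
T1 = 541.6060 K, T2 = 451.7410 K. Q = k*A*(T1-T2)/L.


dT = 89.8650 K
Q = 267.7100 * 4.0600 * 89.8650 / 0.4060 = 240577.5915 W

240577.5915 W


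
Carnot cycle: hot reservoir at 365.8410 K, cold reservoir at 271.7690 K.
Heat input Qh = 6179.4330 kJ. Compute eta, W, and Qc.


eta = 1 - 271.7690/365.8410 = 0.2571
W = 0.2571 * 6179.4330 = 1588.9734 kJ
Qc = 6179.4330 - 1588.9734 = 4590.4596 kJ

eta = 25.7139%, W = 1588.9734 kJ, Qc = 4590.4596 kJ


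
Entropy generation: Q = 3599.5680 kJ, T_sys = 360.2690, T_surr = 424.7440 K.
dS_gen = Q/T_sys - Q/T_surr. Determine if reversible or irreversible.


dS_sys = 3599.5680/360.2690 = 9.9913 kJ/K
dS_surr = -3599.5680/424.7440 = -8.4747 kJ/K
dS_gen = 9.9913 - 8.4747 = 1.5167 kJ/K (irreversible)

dS_gen = 1.5167 kJ/K, irreversible


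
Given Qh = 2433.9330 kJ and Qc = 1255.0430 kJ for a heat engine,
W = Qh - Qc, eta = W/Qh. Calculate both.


W = 2433.9330 - 1255.0430 = 1178.8900 kJ
eta = 1178.8900 / 2433.9330 = 0.4844 = 48.4356%

W = 1178.8900 kJ, eta = 48.4356%


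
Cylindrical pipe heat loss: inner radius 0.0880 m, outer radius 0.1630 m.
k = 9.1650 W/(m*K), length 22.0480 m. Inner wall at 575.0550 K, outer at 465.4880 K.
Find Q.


dT = 109.5670 K
ln(ro/ri) = 0.6164
Q = 2*pi*9.1650*22.0480*109.5670 / 0.6164 = 225678.0118 W

225678.0118 W


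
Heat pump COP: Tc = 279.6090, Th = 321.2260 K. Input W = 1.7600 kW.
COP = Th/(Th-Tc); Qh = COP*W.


COP = 321.2260 / 41.6170 = 7.7186
Qh = 7.7186 * 1.7600 = 13.5848 kW

COP = 7.7186, Qh = 13.5848 kW


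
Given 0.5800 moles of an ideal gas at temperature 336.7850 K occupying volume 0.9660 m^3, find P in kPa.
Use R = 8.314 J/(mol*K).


P = nRT/V = 0.5800 * 8.314 * 336.7850 / 0.9660
= 1624.0177 / 0.9660 = 1681.1777 Pa = 1.6812 kPa

1.6812 kPa


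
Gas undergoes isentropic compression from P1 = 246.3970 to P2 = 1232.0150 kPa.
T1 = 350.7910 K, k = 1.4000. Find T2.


(k-1)/k = 0.2857
(P2/P1)^exp = 1.5838
T2 = 350.7910 * 1.5838 = 555.5935 K

555.5935 K


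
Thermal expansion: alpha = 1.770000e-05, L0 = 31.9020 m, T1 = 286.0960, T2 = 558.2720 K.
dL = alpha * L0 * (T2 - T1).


dT = 272.1760 K
dL = 1.770000e-05 * 31.9020 * 272.1760 = 0.153688 m
L_final = 32.055688 m

dL = 0.153688 m


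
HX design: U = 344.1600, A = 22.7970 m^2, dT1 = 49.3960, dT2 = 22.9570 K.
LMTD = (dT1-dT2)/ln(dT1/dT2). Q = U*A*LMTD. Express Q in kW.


LMTD = 34.5046 K
Q = 344.1600 * 22.7970 * 34.5046 = 270716.4123 W = 270.7164 kW

270.7164 kW


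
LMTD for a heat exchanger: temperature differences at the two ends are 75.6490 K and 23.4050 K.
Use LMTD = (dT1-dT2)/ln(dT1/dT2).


dT1/dT2 = 3.2322
ln(dT1/dT2) = 1.1732
LMTD = 52.2440 / 1.1732 = 44.5329 K

44.5329 K


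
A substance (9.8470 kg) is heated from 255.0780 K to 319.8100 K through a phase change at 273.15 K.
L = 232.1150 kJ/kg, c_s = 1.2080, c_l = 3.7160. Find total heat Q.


Q1 (sensible, solid) = 9.8470 * 1.2080 * 18.0720 = 214.9696 kJ
Q2 (latent) = 9.8470 * 232.1150 = 2285.6364 kJ
Q3 (sensible, liquid) = 9.8470 * 3.7160 * 46.6600 = 1707.3572 kJ
Q_total = 4207.9632 kJ

4207.9632 kJ


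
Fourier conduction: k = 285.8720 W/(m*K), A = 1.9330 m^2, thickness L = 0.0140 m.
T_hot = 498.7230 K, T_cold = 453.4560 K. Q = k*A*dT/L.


dT = 45.2670 K
Q = 285.8720 * 1.9330 * 45.2670 / 0.0140 = 1786722.6860 W

1786722.6860 W


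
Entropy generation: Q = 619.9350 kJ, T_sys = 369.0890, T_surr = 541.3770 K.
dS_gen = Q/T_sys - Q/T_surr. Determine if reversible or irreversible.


dS_sys = 619.9350/369.0890 = 1.6796 kJ/K
dS_surr = -619.9350/541.3770 = -1.1451 kJ/K
dS_gen = 1.6796 - 1.1451 = 0.5345 kJ/K (irreversible)

dS_gen = 0.5345 kJ/K, irreversible


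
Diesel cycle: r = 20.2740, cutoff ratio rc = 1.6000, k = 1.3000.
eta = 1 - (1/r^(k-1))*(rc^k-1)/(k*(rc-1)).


r^(k-1) = 2.4665
rc^k = 1.8423
eta = 0.5622 = 56.2195%

56.2195%


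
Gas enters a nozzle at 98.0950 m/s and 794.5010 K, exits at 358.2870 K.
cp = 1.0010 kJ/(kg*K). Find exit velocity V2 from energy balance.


dT = 436.2140 K
2*cp*1000*dT = 873300.4280
V1^2 = 9622.6290
V2 = sqrt(882923.0570) = 939.6399 m/s

939.6399 m/s


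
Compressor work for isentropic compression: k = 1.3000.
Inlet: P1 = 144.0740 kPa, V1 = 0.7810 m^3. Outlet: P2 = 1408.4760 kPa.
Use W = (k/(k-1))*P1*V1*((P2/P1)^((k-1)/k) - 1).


(k-1)/k = 0.2308
(P2/P1)^exp = 1.6924
W = 4.3333 * 144.0740 * 0.7810 * (1.6924 - 1) = 337.6034 kJ

337.6034 kJ


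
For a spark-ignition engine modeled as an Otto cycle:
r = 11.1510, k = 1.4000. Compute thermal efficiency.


r^(k-1) = 2.6238
eta = 1 - 1/2.6238 = 0.6189 = 61.8869%

61.8869%


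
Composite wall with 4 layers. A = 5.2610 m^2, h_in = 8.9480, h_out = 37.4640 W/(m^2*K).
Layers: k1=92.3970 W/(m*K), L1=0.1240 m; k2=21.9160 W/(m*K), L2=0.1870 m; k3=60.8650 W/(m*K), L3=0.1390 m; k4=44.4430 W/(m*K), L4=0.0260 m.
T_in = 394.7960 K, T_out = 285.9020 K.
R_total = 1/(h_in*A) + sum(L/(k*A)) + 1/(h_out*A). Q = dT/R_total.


R_conv_in = 1/(8.9480*5.2610) = 0.0212
R_1 = 0.1240/(92.3970*5.2610) = 0.0003
R_2 = 0.1870/(21.9160*5.2610) = 0.0016
R_3 = 0.1390/(60.8650*5.2610) = 0.0004
R_4 = 0.0260/(44.4430*5.2610) = 0.0001
R_conv_out = 1/(37.4640*5.2610) = 0.0051
R_total = 0.0287 K/W
Q = 108.8940 / 0.0287 = 3789.1522 W

R_total = 0.0287 K/W, Q = 3789.1522 W


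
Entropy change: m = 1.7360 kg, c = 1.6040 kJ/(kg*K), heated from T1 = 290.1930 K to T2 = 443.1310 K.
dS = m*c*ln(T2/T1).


T2/T1 = 1.5270
ln(T2/T1) = 0.4233
dS = 1.7360 * 1.6040 * 0.4233 = 1.1788 kJ/K

1.1788 kJ/K


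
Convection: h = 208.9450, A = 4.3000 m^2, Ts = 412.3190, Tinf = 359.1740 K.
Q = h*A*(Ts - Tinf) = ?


dT = 53.1450 K
Q = 208.9450 * 4.3000 * 53.1450 = 47748.8427 W

47748.8427 W


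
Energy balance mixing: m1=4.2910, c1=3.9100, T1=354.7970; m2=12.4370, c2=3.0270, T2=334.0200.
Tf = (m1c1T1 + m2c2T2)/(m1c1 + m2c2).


num = 18527.5005
den = 54.4246
Tf = 340.4251 K

340.4251 K


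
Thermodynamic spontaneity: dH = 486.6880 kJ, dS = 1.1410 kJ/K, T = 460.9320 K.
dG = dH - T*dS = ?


T*dS = 460.9320 * 1.1410 = 525.9234 kJ
dG = 486.6880 - 525.9234 = -39.2354 kJ (spontaneous)

dG = -39.2354 kJ, spontaneous


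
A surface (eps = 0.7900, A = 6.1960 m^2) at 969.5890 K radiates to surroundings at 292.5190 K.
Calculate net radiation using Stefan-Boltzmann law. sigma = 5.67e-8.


T^4 = 8.8379e+11
Tsurr^4 = 7.3218e+09
Q = 0.7900 * 5.67e-8 * 6.1960 * 8.7647e+11 = 243253.6611 W

243253.6611 W


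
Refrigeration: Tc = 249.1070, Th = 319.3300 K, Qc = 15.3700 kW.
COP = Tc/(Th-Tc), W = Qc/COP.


COP = 249.1070 / 70.2230 = 3.5474
W = 15.3700 / 3.5474 = 4.3328 kW

COP = 3.5474, W = 4.3328 kW


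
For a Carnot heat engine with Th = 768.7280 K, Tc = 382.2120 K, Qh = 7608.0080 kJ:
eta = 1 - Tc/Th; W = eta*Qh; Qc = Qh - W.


eta = 1 - 382.2120/768.7280 = 0.5028
W = 0.5028 * 7608.0080 = 3825.3021 kJ
Qc = 7608.0080 - 3825.3021 = 3782.7059 kJ

eta = 50.2799%, W = 3825.3021 kJ, Qc = 3782.7059 kJ


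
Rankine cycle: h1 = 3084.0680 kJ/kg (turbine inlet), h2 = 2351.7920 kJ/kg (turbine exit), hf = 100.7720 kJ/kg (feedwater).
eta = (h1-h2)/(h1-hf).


W = 732.2760 kJ/kg
Q_in = 2983.2960 kJ/kg
eta = 0.2455 = 24.5459%

eta = 24.5459%


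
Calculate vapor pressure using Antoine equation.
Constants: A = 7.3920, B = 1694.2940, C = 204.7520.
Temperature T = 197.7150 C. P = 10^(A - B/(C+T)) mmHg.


C+T = 402.4670
B/(C+T) = 4.2098
log10(P) = 7.3920 - 4.2098 = 3.1822
P = 10^3.1822 = 1521.3487 mmHg

1521.3487 mmHg


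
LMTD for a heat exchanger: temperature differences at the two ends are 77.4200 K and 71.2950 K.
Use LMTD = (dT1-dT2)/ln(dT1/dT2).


dT1/dT2 = 1.0859
ln(dT1/dT2) = 0.0824
LMTD = 6.1250 / 0.0824 = 74.3154 K

74.3154 K


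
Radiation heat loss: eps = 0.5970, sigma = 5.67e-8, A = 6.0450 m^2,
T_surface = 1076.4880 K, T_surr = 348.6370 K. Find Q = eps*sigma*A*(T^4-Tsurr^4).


T^4 = 1.3429e+12
Tsurr^4 = 1.4774e+10
Q = 0.5970 * 5.67e-8 * 6.0450 * 1.3281e+12 = 271760.3178 W

271760.3178 W


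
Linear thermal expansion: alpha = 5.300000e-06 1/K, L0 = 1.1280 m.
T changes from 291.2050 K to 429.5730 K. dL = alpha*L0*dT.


dT = 138.3680 K
dL = 5.300000e-06 * 1.1280 * 138.3680 = 0.000827 m
L_final = 1.128827 m

dL = 0.000827 m


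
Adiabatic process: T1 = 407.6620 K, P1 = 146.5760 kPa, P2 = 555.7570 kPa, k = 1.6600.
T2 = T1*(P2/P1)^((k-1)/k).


(k-1)/k = 0.3976
(P2/P1)^exp = 1.6988
T2 = 407.6620 * 1.6988 = 692.5232 K

692.5232 K


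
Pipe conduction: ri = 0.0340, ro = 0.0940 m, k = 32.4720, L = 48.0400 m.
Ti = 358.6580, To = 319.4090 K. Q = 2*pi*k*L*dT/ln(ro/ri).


dT = 39.2490 K
ln(ro/ri) = 1.0169
Q = 2*pi*32.4720*48.0400*39.2490 / 1.0169 = 378292.4065 W

378292.4065 W


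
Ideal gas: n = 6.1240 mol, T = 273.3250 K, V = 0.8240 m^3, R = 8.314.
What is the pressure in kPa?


P = nRT/V = 6.1240 * 8.314 * 273.3250 / 0.8240
= 13916.3249 / 0.8240 = 16888.7438 Pa = 16.8887 kPa

16.8887 kPa


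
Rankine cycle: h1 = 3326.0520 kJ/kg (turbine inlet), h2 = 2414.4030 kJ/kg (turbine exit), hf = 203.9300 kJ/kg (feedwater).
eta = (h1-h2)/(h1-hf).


W = 911.6490 kJ/kg
Q_in = 3122.1220 kJ/kg
eta = 0.2920 = 29.1997%

eta = 29.1997%


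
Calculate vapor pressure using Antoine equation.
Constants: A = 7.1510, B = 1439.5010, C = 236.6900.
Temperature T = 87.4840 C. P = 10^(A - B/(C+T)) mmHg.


C+T = 324.1740
B/(C+T) = 4.4405
log10(P) = 7.1510 - 4.4405 = 2.7105
P = 10^2.7105 = 513.4290 mmHg

513.4290 mmHg


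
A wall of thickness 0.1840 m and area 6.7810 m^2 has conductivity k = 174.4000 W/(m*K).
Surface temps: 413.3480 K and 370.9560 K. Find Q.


dT = 42.3920 K
Q = 174.4000 * 6.7810 * 42.3920 / 0.1840 = 272462.2310 W

272462.2310 W


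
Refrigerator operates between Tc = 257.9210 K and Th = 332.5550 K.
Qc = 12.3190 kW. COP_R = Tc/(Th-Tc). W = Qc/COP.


COP = 257.9210 / 74.6340 = 3.4558
W = 12.3190 / 3.4558 = 3.5647 kW

COP = 3.4558, W = 3.5647 kW


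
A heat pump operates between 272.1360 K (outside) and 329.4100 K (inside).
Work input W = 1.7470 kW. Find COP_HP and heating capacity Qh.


COP = 329.4100 / 57.2740 = 5.7515
Qh = 5.7515 * 1.7470 = 10.0478 kW

COP = 5.7515, Qh = 10.0478 kW


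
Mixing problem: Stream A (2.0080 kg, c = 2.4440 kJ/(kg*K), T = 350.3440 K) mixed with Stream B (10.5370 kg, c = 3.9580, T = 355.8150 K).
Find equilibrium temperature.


num = 16558.7547
den = 46.6130
Tf = 355.2390 K

355.2390 K


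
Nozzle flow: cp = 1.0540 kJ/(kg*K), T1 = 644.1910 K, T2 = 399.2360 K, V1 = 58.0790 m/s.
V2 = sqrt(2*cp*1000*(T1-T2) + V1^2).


dT = 244.9550 K
2*cp*1000*dT = 516365.1400
V1^2 = 3373.1702
V2 = sqrt(519738.3102) = 720.9288 m/s

720.9288 m/s


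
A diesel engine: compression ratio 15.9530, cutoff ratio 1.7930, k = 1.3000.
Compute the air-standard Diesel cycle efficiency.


r^(k-1) = 2.2954
rc^k = 2.1363
eta = 0.5198 = 51.9815%

51.9815%


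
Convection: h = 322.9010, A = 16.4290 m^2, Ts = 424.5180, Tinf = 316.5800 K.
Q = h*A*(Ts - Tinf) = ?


dT = 107.9380 K
Q = 322.9010 * 16.4290 * 107.9380 = 572604.6708 W

572604.6708 W


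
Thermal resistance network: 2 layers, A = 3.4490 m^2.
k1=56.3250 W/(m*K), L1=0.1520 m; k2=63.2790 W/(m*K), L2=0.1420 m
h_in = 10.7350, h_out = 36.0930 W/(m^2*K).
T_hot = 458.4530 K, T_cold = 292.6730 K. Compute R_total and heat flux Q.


R_conv_in = 1/(10.7350*3.4490) = 0.0270
R_1 = 0.1520/(56.3250*3.4490) = 0.0008
R_2 = 0.1420/(63.2790*3.4490) = 0.0007
R_conv_out = 1/(36.0930*3.4490) = 0.0080
R_total = 0.0365 K/W
Q = 165.7800 / 0.0365 = 4545.0373 W

R_total = 0.0365 K/W, Q = 4545.0373 W


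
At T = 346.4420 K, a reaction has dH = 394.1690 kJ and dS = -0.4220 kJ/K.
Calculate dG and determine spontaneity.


T*dS = 346.4420 * -0.4220 = -146.1985 kJ
dG = 394.1690 + 146.1985 = 540.3675 kJ (non-spontaneous)

dG = 540.3675 kJ, non-spontaneous


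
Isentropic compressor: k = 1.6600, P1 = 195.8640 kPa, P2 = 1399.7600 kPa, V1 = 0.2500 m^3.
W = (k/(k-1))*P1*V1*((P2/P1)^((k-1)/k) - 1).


(k-1)/k = 0.3976
(P2/P1)^exp = 2.1857
W = 2.5152 * 195.8640 * 0.2500 * (2.1857 - 1) = 146.0215 kJ

146.0215 kJ


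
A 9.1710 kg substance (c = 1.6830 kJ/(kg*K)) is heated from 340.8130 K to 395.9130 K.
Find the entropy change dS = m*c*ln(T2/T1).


T2/T1 = 1.1617
ln(T2/T1) = 0.1499
dS = 9.1710 * 1.6830 * 0.1499 = 2.3131 kJ/K

2.3131 kJ/K


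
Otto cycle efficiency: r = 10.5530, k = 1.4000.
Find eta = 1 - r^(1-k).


r^(k-1) = 2.5666
eta = 1 - 1/2.5666 = 0.6104 = 61.0372%

61.0372%


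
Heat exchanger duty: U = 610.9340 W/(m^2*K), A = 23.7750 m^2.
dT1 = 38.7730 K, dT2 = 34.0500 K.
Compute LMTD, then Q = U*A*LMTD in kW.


LMTD = 36.3604 K
Q = 610.9340 * 23.7750 * 36.3604 = 528133.0626 W = 528.1331 kW

528.1331 kW


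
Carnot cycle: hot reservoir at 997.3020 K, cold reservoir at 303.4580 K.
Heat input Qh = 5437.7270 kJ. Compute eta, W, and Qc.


eta = 1 - 303.4580/997.3020 = 0.6957
W = 0.6957 * 5437.7270 = 3783.1412 kJ
Qc = 5437.7270 - 3783.1412 = 1654.5858 kJ

eta = 69.5721%, W = 3783.1412 kJ, Qc = 1654.5858 kJ


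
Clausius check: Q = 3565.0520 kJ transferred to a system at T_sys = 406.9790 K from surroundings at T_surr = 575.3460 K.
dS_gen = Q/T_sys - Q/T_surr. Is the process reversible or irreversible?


dS_sys = 3565.0520/406.9790 = 8.7598 kJ/K
dS_surr = -3565.0520/575.3460 = -6.1964 kJ/K
dS_gen = 8.7598 - 6.1964 = 2.5634 kJ/K (irreversible)

dS_gen = 2.5634 kJ/K, irreversible


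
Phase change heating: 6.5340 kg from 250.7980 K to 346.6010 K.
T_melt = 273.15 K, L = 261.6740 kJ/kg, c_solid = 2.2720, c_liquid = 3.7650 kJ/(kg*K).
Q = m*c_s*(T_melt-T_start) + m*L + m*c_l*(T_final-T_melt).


Q1 (sensible, solid) = 6.5340 * 2.2720 * 22.3520 = 331.8210 kJ
Q2 (latent) = 6.5340 * 261.6740 = 1709.7779 kJ
Q3 (sensible, liquid) = 6.5340 * 3.7650 * 73.4510 = 1806.9321 kJ
Q_total = 3848.5310 kJ

3848.5310 kJ


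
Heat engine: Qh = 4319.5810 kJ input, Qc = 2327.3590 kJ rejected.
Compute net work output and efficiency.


W = 4319.5810 - 2327.3590 = 1992.2220 kJ
eta = 1992.2220 / 4319.5810 = 0.4612 = 46.1207%

W = 1992.2220 kJ, eta = 46.1207%


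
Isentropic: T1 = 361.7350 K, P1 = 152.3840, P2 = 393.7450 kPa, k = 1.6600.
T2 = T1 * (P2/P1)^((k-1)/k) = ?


(k-1)/k = 0.3976
(P2/P1)^exp = 1.4585
T2 = 361.7350 * 1.4585 = 527.6031 K

527.6031 K


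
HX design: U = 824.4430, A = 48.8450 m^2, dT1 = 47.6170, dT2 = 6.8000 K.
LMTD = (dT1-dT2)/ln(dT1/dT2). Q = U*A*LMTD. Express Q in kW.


LMTD = 20.9719 K
Q = 824.4430 * 48.8450 * 20.9719 = 844538.3208 W = 844.5383 kW

844.5383 kW


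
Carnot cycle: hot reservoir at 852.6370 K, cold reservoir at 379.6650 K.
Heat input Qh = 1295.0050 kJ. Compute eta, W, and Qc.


eta = 1 - 379.6650/852.6370 = 0.5547
W = 0.5547 * 1295.0050 = 718.3609 kJ
Qc = 1295.0050 - 718.3609 = 576.6441 kJ

eta = 55.4717%, W = 718.3609 kJ, Qc = 576.6441 kJ


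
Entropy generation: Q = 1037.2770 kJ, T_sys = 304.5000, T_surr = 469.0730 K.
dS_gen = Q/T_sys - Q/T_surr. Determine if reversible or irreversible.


dS_sys = 1037.2770/304.5000 = 3.4065 kJ/K
dS_surr = -1037.2770/469.0730 = -2.2113 kJ/K
dS_gen = 3.4065 - 2.2113 = 1.1952 kJ/K (irreversible)

dS_gen = 1.1952 kJ/K, irreversible


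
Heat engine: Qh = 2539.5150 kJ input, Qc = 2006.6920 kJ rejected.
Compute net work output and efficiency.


W = 2539.5150 - 2006.6920 = 532.8230 kJ
eta = 532.8230 / 2539.5150 = 0.2098 = 20.9813%

W = 532.8230 kJ, eta = 20.9813%


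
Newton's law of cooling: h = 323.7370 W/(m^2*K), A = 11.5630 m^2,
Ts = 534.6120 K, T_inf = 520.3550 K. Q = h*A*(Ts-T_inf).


dT = 14.2570 K
Q = 323.7370 * 11.5630 * 14.2570 = 53369.2394 W

53369.2394 W


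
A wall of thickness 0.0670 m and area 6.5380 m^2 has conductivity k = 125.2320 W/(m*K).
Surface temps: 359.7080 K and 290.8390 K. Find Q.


dT = 68.8690 K
Q = 125.2320 * 6.5380 * 68.8690 / 0.0670 = 841606.7440 W

841606.7440 W


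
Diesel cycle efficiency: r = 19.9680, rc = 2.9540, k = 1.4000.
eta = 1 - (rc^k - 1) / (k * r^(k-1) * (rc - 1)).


r^(k-1) = 3.3123
rc^k = 4.5559
eta = 0.6076 = 60.7569%

60.7569%


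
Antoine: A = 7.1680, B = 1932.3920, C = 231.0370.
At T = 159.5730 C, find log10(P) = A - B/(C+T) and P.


C+T = 390.6100
B/(C+T) = 4.9471
log10(P) = 7.1680 - 4.9471 = 2.2209
P = 10^2.2209 = 166.2978 mmHg

166.2978 mmHg


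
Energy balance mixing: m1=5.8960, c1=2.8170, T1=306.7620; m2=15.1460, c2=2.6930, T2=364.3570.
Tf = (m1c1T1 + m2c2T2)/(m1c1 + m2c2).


num = 19956.4780
den = 57.3972
Tf = 347.6907 K

347.6907 K


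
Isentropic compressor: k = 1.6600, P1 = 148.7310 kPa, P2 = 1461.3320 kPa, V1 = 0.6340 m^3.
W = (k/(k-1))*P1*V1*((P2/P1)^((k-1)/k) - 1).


(k-1)/k = 0.3976
(P2/P1)^exp = 2.4805
W = 2.5152 * 148.7310 * 0.6340 * (2.4805 - 1) = 351.1378 kJ

351.1378 kJ


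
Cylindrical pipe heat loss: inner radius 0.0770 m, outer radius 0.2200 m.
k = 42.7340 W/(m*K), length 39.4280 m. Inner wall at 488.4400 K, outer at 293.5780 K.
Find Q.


dT = 194.8620 K
ln(ro/ri) = 1.0498
Q = 2*pi*42.7340*39.4280*194.8620 / 1.0498 = 1965031.8615 W

1965031.8615 W


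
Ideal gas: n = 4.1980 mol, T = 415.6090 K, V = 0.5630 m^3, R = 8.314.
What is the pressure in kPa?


P = nRT/V = 4.1980 * 8.314 * 415.6090 / 0.5630
= 14505.6568 / 0.5630 = 25764.9322 Pa = 25.7649 kPa

25.7649 kPa


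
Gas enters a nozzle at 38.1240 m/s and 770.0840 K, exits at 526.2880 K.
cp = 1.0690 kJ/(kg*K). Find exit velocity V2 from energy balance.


dT = 243.7960 K
2*cp*1000*dT = 521235.8480
V1^2 = 1453.4394
V2 = sqrt(522689.2874) = 722.9725 m/s

722.9725 m/s


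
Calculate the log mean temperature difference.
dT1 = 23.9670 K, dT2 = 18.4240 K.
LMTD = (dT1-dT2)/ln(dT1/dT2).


dT1/dT2 = 1.3009
ln(dT1/dT2) = 0.2630
LMTD = 5.5430 / 0.2630 = 21.0741 K

21.0741 K


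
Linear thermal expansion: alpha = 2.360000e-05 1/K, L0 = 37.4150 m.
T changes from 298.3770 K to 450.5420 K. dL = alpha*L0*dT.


dT = 152.1650 K
dL = 2.360000e-05 * 37.4150 * 152.1650 = 0.134361 m
L_final = 37.549361 m

dL = 0.134361 m


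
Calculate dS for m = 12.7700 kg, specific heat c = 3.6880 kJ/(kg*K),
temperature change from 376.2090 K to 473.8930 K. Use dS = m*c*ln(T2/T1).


T2/T1 = 1.2597
ln(T2/T1) = 0.2308
dS = 12.7700 * 3.6880 * 0.2308 = 10.8714 kJ/K

10.8714 kJ/K


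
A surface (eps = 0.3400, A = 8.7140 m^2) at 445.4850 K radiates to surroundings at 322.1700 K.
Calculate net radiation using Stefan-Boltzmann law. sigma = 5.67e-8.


T^4 = 3.9385e+10
Tsurr^4 = 1.0773e+10
Q = 0.3400 * 5.67e-8 * 8.7140 * 2.8612e+10 = 4806.4939 W

4806.4939 W


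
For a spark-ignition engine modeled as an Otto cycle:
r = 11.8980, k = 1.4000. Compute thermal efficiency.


r^(k-1) = 2.6927
eta = 1 - 1/2.6927 = 0.6286 = 62.8627%

62.8627%


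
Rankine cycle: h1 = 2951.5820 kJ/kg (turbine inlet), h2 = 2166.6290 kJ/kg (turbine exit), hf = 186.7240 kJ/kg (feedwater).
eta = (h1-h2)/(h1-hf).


W = 784.9530 kJ/kg
Q_in = 2764.8580 kJ/kg
eta = 0.2839 = 28.3904%

eta = 28.3904%


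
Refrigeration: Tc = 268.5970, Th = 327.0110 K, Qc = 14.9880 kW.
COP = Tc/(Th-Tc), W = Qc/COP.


COP = 268.5970 / 58.4140 = 4.5982
W = 14.9880 / 4.5982 = 3.2596 kW

COP = 4.5982, W = 3.2596 kW


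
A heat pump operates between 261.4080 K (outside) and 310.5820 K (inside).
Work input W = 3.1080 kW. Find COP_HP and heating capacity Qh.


COP = 310.5820 / 49.1740 = 6.3160
Qh = 6.3160 * 3.1080 = 19.6301 kW

COP = 6.3160, Qh = 19.6301 kW


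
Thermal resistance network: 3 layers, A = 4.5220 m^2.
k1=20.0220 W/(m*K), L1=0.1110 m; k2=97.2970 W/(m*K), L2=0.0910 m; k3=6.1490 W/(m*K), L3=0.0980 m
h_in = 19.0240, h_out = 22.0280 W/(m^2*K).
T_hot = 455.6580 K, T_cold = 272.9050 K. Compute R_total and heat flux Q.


R_conv_in = 1/(19.0240*4.5220) = 0.0116
R_1 = 0.1110/(20.0220*4.5220) = 0.0012
R_2 = 0.0910/(97.2970*4.5220) = 0.0002
R_3 = 0.0980/(6.1490*4.5220) = 0.0035
R_conv_out = 1/(22.0280*4.5220) = 0.0100
R_total = 0.0266 K/W
Q = 182.7530 / 0.0266 = 6865.0782 W

R_total = 0.0266 K/W, Q = 6865.0782 W


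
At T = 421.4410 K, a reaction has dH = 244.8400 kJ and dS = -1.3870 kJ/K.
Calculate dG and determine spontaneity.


T*dS = 421.4410 * -1.3870 = -584.5387 kJ
dG = 244.8400 + 584.5387 = 829.3787 kJ (non-spontaneous)

dG = 829.3787 kJ, non-spontaneous


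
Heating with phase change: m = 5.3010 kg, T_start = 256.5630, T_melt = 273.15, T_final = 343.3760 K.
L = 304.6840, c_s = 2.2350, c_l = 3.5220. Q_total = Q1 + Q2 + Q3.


Q1 (sensible, solid) = 5.3010 * 2.2350 * 16.5870 = 196.5184 kJ
Q2 (latent) = 5.3010 * 304.6840 = 1615.1299 kJ
Q3 (sensible, liquid) = 5.3010 * 3.5220 * 70.2260 = 1311.1280 kJ
Q_total = 3122.7763 kJ

3122.7763 kJ


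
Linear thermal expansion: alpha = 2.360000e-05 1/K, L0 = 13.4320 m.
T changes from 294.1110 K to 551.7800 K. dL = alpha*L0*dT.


dT = 257.6690 K
dL = 2.360000e-05 * 13.4320 * 257.6690 = 0.081680 m
L_final = 13.513680 m

dL = 0.081680 m


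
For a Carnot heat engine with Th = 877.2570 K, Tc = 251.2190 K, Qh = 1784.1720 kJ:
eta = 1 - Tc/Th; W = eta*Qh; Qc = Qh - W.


eta = 1 - 251.2190/877.2570 = 0.7136
W = 0.7136 * 1784.1720 = 1273.2409 kJ
Qc = 1784.1720 - 1273.2409 = 510.9311 kJ

eta = 71.3631%, W = 1273.2409 kJ, Qc = 510.9311 kJ
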